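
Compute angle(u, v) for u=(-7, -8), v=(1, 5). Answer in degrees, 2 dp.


u.v = -47, |u| = sqrt(113) = 10.6301, |v| = sqrt(26) = 5.099
cos(theta) = u.v/(|u||v|) = -47/sqrt(2938) = -0.867106
theta = acos(-0.867106) = 150.12 degrees

150.12 degrees


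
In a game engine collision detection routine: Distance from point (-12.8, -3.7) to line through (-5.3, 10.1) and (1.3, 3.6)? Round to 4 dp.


|cross product| = 139.83
|line direction| = sqrt(85.81) = 9.2634
Distance = 139.83/sqrt(85.81) = 15.0949

15.0949


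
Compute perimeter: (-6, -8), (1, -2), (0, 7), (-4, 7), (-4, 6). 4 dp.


Sides: (-6, -8)->(1, -2): sqrt(85) = 9.219544, (1, -2)->(0, 7): sqrt(82) = 9.055385, (0, 7)->(-4, 7): sqrt(16) = 4, (-4, 7)->(-4, 6): sqrt(1) = 1, (-4, 6)->(-6, -8): sqrt(200) = 14.142136
Sum = 37.417065
Perimeter = 37.4171

37.4171


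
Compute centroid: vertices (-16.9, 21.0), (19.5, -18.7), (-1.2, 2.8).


Centroid = ((x_A+x_B+x_C)/3, (y_A+y_B+y_C)/3)
= (((-16.9)+19.5+(-1.2))/3, (21+(-18.7)+2.8)/3)
= (0.4667, 1.7)

(0.4667, 1.7)


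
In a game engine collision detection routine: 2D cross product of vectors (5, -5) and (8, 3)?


u x v = u_x*v_y - u_y*v_x = 5*3 - (-5)*8
= 15 - (-40) = 55

55


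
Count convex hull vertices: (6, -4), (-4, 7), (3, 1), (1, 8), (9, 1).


Convex hull vertices (CCW): (-4, 7), (6, -4), (9, 1), (1, 8)
Count = 4

4


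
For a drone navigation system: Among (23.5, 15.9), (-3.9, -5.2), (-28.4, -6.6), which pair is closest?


d(P0,P1) = 34.5828, d(P0,P2) = 56.5673, d(P1,P2) = 24.54
Closest: P1 and P2

Closest pair: (-3.9, -5.2) and (-28.4, -6.6), distance = 24.54


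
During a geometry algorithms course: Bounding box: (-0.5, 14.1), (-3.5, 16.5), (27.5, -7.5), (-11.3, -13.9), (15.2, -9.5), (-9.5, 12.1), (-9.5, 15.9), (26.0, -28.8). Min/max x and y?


x range: [-11.3, 27.5]
y range: [-28.8, 16.5]
Bounding box: (-11.3,-28.8) to (27.5,16.5)

(-11.3,-28.8) to (27.5,16.5)


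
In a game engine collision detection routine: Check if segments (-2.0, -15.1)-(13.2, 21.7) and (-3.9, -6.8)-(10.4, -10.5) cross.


Cross products: d1=-111.66, d2=470.82, d3=196.08, d4=-386.4
d1*d2 < 0 and d3*d4 < 0? yes

Yes, they intersect


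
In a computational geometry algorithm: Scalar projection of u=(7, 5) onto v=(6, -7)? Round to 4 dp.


u.v = 7, |v| = sqrt(85) = 9.2195
Scalar projection = u.v / |v| = 7 / sqrt(85) = 0.7593

0.7593


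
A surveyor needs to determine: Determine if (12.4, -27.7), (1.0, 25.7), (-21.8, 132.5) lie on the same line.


Cross product: (1-12.4)*(132.5-(-27.7)) - (25.7-(-27.7))*((-21.8)-12.4)
= 0

Yes, collinear


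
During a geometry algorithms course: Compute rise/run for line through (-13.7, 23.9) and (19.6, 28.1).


slope = (y2-y1)/(x2-x1) = (28.1-23.9)/(19.6-(-13.7)) = 4.2/33.3 = 0.1261

0.1261


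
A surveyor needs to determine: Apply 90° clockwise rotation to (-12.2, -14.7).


90° CW: (x,y) -> (y, -x)
(-12.2,-14.7) -> (-14.7, 12.2)

(-14.7, 12.2)


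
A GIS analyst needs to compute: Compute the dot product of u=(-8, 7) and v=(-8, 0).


u . v = u_x*v_x + u_y*v_y = (-8)*(-8) + 7*0
= 64 + 0 = 64

64


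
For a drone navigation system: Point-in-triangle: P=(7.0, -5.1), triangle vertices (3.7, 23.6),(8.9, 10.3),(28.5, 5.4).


Cross products: AB x AP = -105.35, BC x BP = -311.15, CA x CP = 651.7
All same sign? no

No, outside


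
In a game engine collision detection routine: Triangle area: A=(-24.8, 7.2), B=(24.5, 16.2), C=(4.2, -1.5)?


Area = |x_A(y_B-y_C) + x_B(y_C-y_A) + x_C(y_A-y_B)|/2
= |(-438.96) + (-213.15) + (-37.8)|/2
= 689.91/2 = 344.955

344.955


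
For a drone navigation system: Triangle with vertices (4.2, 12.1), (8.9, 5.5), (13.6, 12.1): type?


Side lengths squared: AB^2=65.65, BC^2=65.65, CA^2=88.36
Sorted: [65.65, 65.65, 88.36]
By sides: Isosceles, By angles: Acute

Isosceles, Acute


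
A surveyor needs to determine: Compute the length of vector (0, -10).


|u| = sqrt(0^2 + (-10)^2) = sqrt(100) = 10

10


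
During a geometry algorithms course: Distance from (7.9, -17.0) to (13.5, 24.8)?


dx=5.6, dy=41.8
d^2 = 5.6^2 + 41.8^2 = 1778.6
d = sqrt(1778.6) = 42.1735

42.1735


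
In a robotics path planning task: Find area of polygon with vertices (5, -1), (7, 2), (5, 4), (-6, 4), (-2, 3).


Shoelace sum: (5*2 - 7*(-1)) + (7*4 - 5*2) + (5*4 - (-6)*4) + ((-6)*3 - (-2)*4) + ((-2)*(-1) - 5*3)
= 56
Area = |56|/2 = 28

28


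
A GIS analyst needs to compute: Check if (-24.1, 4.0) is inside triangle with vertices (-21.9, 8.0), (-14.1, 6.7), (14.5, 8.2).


Cross products: AB x AP = -34.06, BC x BP = -62.22, CA x CP = 145.16
All same sign? no

No, outside


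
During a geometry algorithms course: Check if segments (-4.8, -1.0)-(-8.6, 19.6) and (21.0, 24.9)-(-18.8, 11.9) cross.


Cross products: d1=695.42, d2=-173.86, d3=-629.9, d4=239.38
d1*d2 < 0 and d3*d4 < 0? yes

Yes, they intersect


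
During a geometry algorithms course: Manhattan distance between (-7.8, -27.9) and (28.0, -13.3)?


|(-7.8)-28| + |(-27.9)-(-13.3)| = 35.8 + 14.6 = 50.4

50.4


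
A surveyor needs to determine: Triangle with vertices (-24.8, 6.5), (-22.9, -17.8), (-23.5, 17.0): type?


Side lengths squared: AB^2=594.1, BC^2=1211.4, CA^2=111.94
Sorted: [111.94, 594.1, 1211.4]
By sides: Scalene, By angles: Obtuse

Scalene, Obtuse


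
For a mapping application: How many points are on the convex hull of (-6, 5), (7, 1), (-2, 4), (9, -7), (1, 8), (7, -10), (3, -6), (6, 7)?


Convex hull vertices (CCW): (-6, 5), (3, -6), (7, -10), (9, -7), (6, 7), (1, 8)
Count = 6

6


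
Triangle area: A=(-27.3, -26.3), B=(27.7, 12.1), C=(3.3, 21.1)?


Area = |x_A(y_B-y_C) + x_B(y_C-y_A) + x_C(y_A-y_B)|/2
= |245.7 + 1312.98 + (-126.72)|/2
= 1431.96/2 = 715.98

715.98


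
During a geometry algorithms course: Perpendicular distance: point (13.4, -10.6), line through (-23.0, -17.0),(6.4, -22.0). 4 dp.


|cross product| = 370.16
|line direction| = sqrt(889.36) = 29.8221
Distance = 370.16/sqrt(889.36) = 12.4123

12.4123


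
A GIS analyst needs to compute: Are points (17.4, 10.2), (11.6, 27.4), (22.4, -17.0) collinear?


Cross product: (11.6-17.4)*((-17)-10.2) - (27.4-10.2)*(22.4-17.4)
= 71.76

No, not collinear


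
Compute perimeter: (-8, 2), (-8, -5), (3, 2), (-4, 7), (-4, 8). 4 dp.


Sides: (-8, 2)->(-8, -5): sqrt(49) = 7, (-8, -5)->(3, 2): sqrt(170) = 13.038405, (3, 2)->(-4, 7): sqrt(74) = 8.602325, (-4, 7)->(-4, 8): sqrt(1) = 1, (-4, 8)->(-8, 2): sqrt(52) = 7.211103
Sum = 36.851833
Perimeter = 36.8518

36.8518


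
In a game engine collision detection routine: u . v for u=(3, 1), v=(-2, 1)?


u . v = u_x*v_x + u_y*v_y = 3*(-2) + 1*1
= (-6) + 1 = -5

-5


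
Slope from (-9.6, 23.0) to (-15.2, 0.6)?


slope = (y2-y1)/(x2-x1) = (0.6-23)/((-15.2)-(-9.6)) = (-22.4)/(-5.6) = 4

4


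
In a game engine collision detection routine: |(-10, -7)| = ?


|u| = sqrt((-10)^2 + (-7)^2) = sqrt(149) = 12.2066

12.2066


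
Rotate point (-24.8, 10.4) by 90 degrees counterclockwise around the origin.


90° CCW: (x,y) -> (-y, x)
(-24.8,10.4) -> (-10.4, -24.8)

(-10.4, -24.8)


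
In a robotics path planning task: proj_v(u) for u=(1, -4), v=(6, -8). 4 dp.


u.v = 38, |v| = sqrt(100) = 10
Scalar projection = u.v / |v| = 38 / sqrt(100) = 3.8

3.8


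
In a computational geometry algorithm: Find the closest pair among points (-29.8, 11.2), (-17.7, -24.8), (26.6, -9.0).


d(P0,P1) = 37.9791, d(P0,P2) = 59.9083, d(P1,P2) = 47.0333
Closest: P0 and P1

Closest pair: (-29.8, 11.2) and (-17.7, -24.8), distance = 37.9791


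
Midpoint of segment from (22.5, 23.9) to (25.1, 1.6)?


M = ((22.5+25.1)/2, (23.9+1.6)/2)
= (23.8, 12.75)

(23.8, 12.75)


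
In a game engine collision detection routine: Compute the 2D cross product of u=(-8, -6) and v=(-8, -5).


u x v = u_x*v_y - u_y*v_x = (-8)*(-5) - (-6)*(-8)
= 40 - 48 = -8

-8


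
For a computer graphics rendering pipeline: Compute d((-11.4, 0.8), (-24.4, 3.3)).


dx=-13, dy=2.5
d^2 = (-13)^2 + 2.5^2 = 175.25
d = sqrt(175.25) = 13.2382

13.2382


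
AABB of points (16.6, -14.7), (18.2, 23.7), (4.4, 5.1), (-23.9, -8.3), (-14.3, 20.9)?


x range: [-23.9, 18.2]
y range: [-14.7, 23.7]
Bounding box: (-23.9,-14.7) to (18.2,23.7)

(-23.9,-14.7) to (18.2,23.7)


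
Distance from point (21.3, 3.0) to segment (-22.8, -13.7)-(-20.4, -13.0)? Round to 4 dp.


Project P onto AB: t = 1 (clamped to [0,1])
Closest point on segment: (-20.4, -13)
Distance: 44.6642

44.6642


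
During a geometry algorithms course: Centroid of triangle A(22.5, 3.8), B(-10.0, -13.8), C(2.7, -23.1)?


Centroid = ((x_A+x_B+x_C)/3, (y_A+y_B+y_C)/3)
= ((22.5+(-10)+2.7)/3, (3.8+(-13.8)+(-23.1))/3)
= (5.0667, -11.0333)

(5.0667, -11.0333)


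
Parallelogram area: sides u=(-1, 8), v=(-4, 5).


|u x v| = |(-1)*5 - 8*(-4)|
= |(-5) - (-32)| = 27

27


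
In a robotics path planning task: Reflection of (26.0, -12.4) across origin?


Reflection over origin: (x,y) -> (-x,-y)
(26, -12.4) -> (-26, 12.4)

(-26, 12.4)


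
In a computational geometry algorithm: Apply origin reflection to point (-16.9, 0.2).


Reflection over origin: (x,y) -> (-x,-y)
(-16.9, 0.2) -> (16.9, -0.2)

(16.9, -0.2)


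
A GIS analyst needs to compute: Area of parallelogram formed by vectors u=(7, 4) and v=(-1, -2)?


|u x v| = |7*(-2) - 4*(-1)|
= |(-14) - (-4)| = 10

10


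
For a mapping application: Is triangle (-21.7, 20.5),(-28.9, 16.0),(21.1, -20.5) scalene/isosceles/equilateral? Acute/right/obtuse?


Side lengths squared: AB^2=72.09, BC^2=3832.25, CA^2=3512.84
Sorted: [72.09, 3512.84, 3832.25]
By sides: Scalene, By angles: Obtuse

Scalene, Obtuse


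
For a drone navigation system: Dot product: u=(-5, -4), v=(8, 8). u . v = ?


u . v = u_x*v_x + u_y*v_y = (-5)*8 + (-4)*8
= (-40) + (-32) = -72

-72


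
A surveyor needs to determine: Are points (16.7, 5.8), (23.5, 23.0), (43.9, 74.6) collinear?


Cross product: (23.5-16.7)*(74.6-5.8) - (23-5.8)*(43.9-16.7)
= 0

Yes, collinear


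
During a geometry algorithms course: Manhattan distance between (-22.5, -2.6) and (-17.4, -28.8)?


|(-22.5)-(-17.4)| + |(-2.6)-(-28.8)| = 5.1 + 26.2 = 31.3

31.3


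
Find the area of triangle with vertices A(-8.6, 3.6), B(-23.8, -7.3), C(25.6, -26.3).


Area = |x_A(y_B-y_C) + x_B(y_C-y_A) + x_C(y_A-y_B)|/2
= |(-163.4) + 711.62 + 279.04|/2
= 827.26/2 = 413.63

413.63


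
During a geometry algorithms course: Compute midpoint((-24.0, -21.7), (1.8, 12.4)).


M = (((-24)+1.8)/2, ((-21.7)+12.4)/2)
= (-11.1, -4.65)

(-11.1, -4.65)


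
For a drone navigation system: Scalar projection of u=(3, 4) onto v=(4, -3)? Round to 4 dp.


u.v = 0, |v| = sqrt(25) = 5
Scalar projection = u.v / |v| = 0 / sqrt(25) = 0

0


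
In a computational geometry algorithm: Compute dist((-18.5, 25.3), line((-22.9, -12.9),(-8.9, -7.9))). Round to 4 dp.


|cross product| = 512.8
|line direction| = sqrt(221) = 14.8661
Distance = 512.8/sqrt(221) = 34.4947

34.4947


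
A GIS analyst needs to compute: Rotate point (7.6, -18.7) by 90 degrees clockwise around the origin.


90° CW: (x,y) -> (y, -x)
(7.6,-18.7) -> (-18.7, -7.6)

(-18.7, -7.6)


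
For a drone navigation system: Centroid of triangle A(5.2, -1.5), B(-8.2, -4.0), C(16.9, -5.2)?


Centroid = ((x_A+x_B+x_C)/3, (y_A+y_B+y_C)/3)
= ((5.2+(-8.2)+16.9)/3, ((-1.5)+(-4)+(-5.2))/3)
= (4.6333, -3.5667)

(4.6333, -3.5667)


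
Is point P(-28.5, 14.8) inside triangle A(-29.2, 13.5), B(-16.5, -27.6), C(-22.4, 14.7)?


Cross products: AB x AP = 45.28, BC x BP = 257.44, CA x CP = -8
All same sign? no

No, outside


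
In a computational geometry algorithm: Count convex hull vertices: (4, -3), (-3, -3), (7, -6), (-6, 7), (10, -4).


Convex hull vertices (CCW): (-6, 7), (-3, -3), (7, -6), (10, -4)
Count = 4

4


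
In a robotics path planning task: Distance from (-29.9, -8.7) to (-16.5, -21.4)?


dx=13.4, dy=-12.7
d^2 = 13.4^2 + (-12.7)^2 = 340.85
d = sqrt(340.85) = 18.4621

18.4621


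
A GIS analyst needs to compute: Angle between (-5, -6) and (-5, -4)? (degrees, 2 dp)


u.v = 49, |u| = sqrt(61) = 7.8102, |v| = sqrt(41) = 6.4031
cos(theta) = u.v/(|u||v|) = 49/sqrt(2501) = 0.979804
theta = acos(0.979804) = 11.53 degrees

11.53 degrees


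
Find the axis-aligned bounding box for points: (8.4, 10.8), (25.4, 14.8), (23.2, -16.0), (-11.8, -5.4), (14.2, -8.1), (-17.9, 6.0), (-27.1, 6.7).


x range: [-27.1, 25.4]
y range: [-16, 14.8]
Bounding box: (-27.1,-16) to (25.4,14.8)

(-27.1,-16) to (25.4,14.8)


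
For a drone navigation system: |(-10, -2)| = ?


|u| = sqrt((-10)^2 + (-2)^2) = sqrt(104) = 10.198

10.198


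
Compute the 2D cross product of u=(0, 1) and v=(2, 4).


u x v = u_x*v_y - u_y*v_x = 0*4 - 1*2
= 0 - 2 = -2

-2


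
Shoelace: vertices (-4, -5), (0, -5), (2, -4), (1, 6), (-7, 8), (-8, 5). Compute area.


Shoelace sum: ((-4)*(-5) - 0*(-5)) + (0*(-4) - 2*(-5)) + (2*6 - 1*(-4)) + (1*8 - (-7)*6) + ((-7)*5 - (-8)*8) + ((-8)*(-5) - (-4)*5)
= 185
Area = |185|/2 = 92.5

92.5


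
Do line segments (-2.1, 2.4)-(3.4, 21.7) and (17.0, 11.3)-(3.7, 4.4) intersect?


Cross products: d1=-13.42, d2=-232.16, d3=-319.68, d4=-100.94
d1*d2 < 0 and d3*d4 < 0? no

No, they don't intersect


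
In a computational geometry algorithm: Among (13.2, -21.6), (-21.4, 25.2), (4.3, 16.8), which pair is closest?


d(P0,P1) = 58.2014, d(P0,P2) = 39.4179, d(P1,P2) = 27.0379
Closest: P1 and P2

Closest pair: (-21.4, 25.2) and (4.3, 16.8), distance = 27.0379


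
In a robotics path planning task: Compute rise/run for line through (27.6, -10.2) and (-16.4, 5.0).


slope = (y2-y1)/(x2-x1) = (5-(-10.2))/((-16.4)-27.6) = 15.2/(-44) = -0.3455

-0.3455


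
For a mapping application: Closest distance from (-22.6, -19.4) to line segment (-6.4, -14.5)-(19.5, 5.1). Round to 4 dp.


Project P onto AB: t = 0 (clamped to [0,1])
Closest point on segment: (-6.4, -14.5)
Distance: 16.9248

16.9248


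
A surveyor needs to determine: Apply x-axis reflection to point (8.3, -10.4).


Reflection over x-axis: (x,y) -> (x,-y)
(8.3, -10.4) -> (8.3, 10.4)

(8.3, 10.4)


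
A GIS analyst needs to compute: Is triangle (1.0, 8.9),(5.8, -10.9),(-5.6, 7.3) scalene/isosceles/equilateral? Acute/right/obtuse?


Side lengths squared: AB^2=415.08, BC^2=461.2, CA^2=46.12
Sorted: [46.12, 415.08, 461.2]
By sides: Scalene, By angles: Right

Scalene, Right


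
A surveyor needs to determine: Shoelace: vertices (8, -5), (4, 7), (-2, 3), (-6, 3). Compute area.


Shoelace sum: (8*7 - 4*(-5)) + (4*3 - (-2)*7) + ((-2)*3 - (-6)*3) + ((-6)*(-5) - 8*3)
= 120
Area = |120|/2 = 60

60


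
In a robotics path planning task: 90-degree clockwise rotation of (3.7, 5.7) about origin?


90° CW: (x,y) -> (y, -x)
(3.7,5.7) -> (5.7, -3.7)

(5.7, -3.7)


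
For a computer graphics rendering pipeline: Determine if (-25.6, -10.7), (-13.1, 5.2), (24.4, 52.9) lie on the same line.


Cross product: ((-13.1)-(-25.6))*(52.9-(-10.7)) - (5.2-(-10.7))*(24.4-(-25.6))
= 0

Yes, collinear


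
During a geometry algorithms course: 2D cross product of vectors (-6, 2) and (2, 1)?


u x v = u_x*v_y - u_y*v_x = (-6)*1 - 2*2
= (-6) - 4 = -10

-10


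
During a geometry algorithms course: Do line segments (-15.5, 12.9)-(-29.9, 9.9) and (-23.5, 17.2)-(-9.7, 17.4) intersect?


Cross products: d1=-60.94, d2=-99.46, d3=-85.92, d4=-47.4
d1*d2 < 0 and d3*d4 < 0? no

No, they don't intersect


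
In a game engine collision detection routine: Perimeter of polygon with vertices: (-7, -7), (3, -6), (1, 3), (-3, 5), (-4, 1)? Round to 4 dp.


Sides: (-7, -7)->(3, -6): sqrt(101) = 10.049876, (3, -6)->(1, 3): sqrt(85) = 9.219544, (1, 3)->(-3, 5): sqrt(20) = 4.472136, (-3, 5)->(-4, 1): sqrt(17) = 4.123106, (-4, 1)->(-7, -7): sqrt(73) = 8.544004
Sum = 36.408666
Perimeter = 36.4087

36.4087


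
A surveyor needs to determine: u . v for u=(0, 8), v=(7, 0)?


u . v = u_x*v_x + u_y*v_y = 0*7 + 8*0
= 0 + 0 = 0

0


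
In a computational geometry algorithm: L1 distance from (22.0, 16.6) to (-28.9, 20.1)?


|22-(-28.9)| + |16.6-20.1| = 50.9 + 3.5 = 54.4

54.4


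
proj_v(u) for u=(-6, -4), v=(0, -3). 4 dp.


u.v = 12, |v| = sqrt(9) = 3
Scalar projection = u.v / |v| = 12 / sqrt(9) = 4

4


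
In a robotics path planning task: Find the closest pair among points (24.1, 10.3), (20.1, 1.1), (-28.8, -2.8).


d(P0,P1) = 10.0319, d(P0,P2) = 54.4979, d(P1,P2) = 49.0553
Closest: P0 and P1

Closest pair: (24.1, 10.3) and (20.1, 1.1), distance = 10.0319


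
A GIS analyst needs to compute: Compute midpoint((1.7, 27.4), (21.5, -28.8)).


M = ((1.7+21.5)/2, (27.4+(-28.8))/2)
= (11.6, -0.7)

(11.6, -0.7)


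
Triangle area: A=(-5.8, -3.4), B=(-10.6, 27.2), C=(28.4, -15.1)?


Area = |x_A(y_B-y_C) + x_B(y_C-y_A) + x_C(y_A-y_B)|/2
= |(-245.34) + 124.02 + (-869.04)|/2
= 990.36/2 = 495.18

495.18


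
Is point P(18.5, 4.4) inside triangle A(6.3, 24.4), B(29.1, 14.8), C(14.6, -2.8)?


Cross products: AB x AP = -338.88, BC x BP = -35.76, CA x CP = -165.84
All same sign? yes

Yes, inside


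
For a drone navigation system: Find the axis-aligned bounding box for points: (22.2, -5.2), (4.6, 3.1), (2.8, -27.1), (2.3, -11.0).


x range: [2.3, 22.2]
y range: [-27.1, 3.1]
Bounding box: (2.3,-27.1) to (22.2,3.1)

(2.3,-27.1) to (22.2,3.1)


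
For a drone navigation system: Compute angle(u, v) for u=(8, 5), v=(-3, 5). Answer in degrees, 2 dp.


u.v = 1, |u| = sqrt(89) = 9.434, |v| = sqrt(34) = 5.831
cos(theta) = u.v/(|u||v|) = 1/sqrt(3026) = 0.018179
theta = acos(0.018179) = 88.96 degrees

88.96 degrees


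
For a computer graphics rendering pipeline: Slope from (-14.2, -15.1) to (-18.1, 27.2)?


slope = (y2-y1)/(x2-x1) = (27.2-(-15.1))/((-18.1)-(-14.2)) = 42.3/(-3.9) = -10.8462

-10.8462


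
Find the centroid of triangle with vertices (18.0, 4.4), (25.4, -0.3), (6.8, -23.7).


Centroid = ((x_A+x_B+x_C)/3, (y_A+y_B+y_C)/3)
= ((18+25.4+6.8)/3, (4.4+(-0.3)+(-23.7))/3)
= (16.7333, -6.5333)

(16.7333, -6.5333)


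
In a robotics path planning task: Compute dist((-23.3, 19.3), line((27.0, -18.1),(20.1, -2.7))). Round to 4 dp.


|cross product| = 516.56
|line direction| = sqrt(284.77) = 16.8751
Distance = 516.56/sqrt(284.77) = 30.6107

30.6107


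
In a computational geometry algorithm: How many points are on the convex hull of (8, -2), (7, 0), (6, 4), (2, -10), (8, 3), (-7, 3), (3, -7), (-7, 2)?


Convex hull vertices (CCW): (-7, 2), (2, -10), (8, -2), (8, 3), (6, 4), (-7, 3)
Count = 6

6


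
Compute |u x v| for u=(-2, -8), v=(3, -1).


|u x v| = |(-2)*(-1) - (-8)*3|
= |2 - (-24)| = 26

26


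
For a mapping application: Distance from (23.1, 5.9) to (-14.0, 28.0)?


dx=-37.1, dy=22.1
d^2 = (-37.1)^2 + 22.1^2 = 1864.82
d = sqrt(1864.82) = 43.1836

43.1836


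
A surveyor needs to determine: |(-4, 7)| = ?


|u| = sqrt((-4)^2 + 7^2) = sqrt(65) = 8.0623

8.0623


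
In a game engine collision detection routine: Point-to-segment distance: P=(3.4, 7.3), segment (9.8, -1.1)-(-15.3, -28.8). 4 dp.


Project P onto AB: t = 0 (clamped to [0,1])
Closest point on segment: (9.8, -1.1)
Distance: 10.5603

10.5603


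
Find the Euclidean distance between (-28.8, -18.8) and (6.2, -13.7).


dx=35, dy=5.1
d^2 = 35^2 + 5.1^2 = 1251.01
d = sqrt(1251.01) = 35.3696

35.3696


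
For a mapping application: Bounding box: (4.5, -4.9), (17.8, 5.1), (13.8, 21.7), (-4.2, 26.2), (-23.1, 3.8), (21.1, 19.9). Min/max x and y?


x range: [-23.1, 21.1]
y range: [-4.9, 26.2]
Bounding box: (-23.1,-4.9) to (21.1,26.2)

(-23.1,-4.9) to (21.1,26.2)


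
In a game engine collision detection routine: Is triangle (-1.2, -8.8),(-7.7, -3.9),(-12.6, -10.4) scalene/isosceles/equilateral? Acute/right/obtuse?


Side lengths squared: AB^2=66.26, BC^2=66.26, CA^2=132.52
Sorted: [66.26, 66.26, 132.52]
By sides: Isosceles, By angles: Right

Isosceles, Right


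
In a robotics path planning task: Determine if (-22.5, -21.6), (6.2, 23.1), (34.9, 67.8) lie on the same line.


Cross product: (6.2-(-22.5))*(67.8-(-21.6)) - (23.1-(-21.6))*(34.9-(-22.5))
= 0

Yes, collinear


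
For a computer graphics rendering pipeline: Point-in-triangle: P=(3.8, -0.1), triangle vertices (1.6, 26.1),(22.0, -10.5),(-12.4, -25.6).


Cross products: AB x AP = -453.96, BC x BP = -632.58, CA x CP = -480.54
All same sign? yes

Yes, inside


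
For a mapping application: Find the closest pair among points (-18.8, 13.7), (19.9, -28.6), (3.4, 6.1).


d(P0,P1) = 57.3322, d(P0,P2) = 23.4649, d(P1,P2) = 38.4232
Closest: P0 and P2

Closest pair: (-18.8, 13.7) and (3.4, 6.1), distance = 23.4649


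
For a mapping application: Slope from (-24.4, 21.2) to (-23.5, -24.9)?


slope = (y2-y1)/(x2-x1) = ((-24.9)-21.2)/((-23.5)-(-24.4)) = (-46.1)/0.9 = -51.2222

-51.2222


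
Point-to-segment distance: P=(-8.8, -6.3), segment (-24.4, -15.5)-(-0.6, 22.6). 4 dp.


Project P onto AB: t = 0.3577 (clamped to [0,1])
Closest point on segment: (-15.8874, -1.8727)
Distance: 8.3566

8.3566


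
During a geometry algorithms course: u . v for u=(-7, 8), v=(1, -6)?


u . v = u_x*v_x + u_y*v_y = (-7)*1 + 8*(-6)
= (-7) + (-48) = -55

-55


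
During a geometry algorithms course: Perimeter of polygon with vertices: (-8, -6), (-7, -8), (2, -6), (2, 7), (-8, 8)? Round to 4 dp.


Sides: (-8, -6)->(-7, -8): sqrt(5) = 2.236068, (-7, -8)->(2, -6): sqrt(85) = 9.219544, (2, -6)->(2, 7): sqrt(169) = 13, (2, 7)->(-8, 8): sqrt(101) = 10.049876, (-8, 8)->(-8, -6): sqrt(196) = 14
Sum = 48.505488
Perimeter = 48.5055

48.5055


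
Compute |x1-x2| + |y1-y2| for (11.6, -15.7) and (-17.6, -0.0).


|11.6-(-17.6)| + |(-15.7)-0| = 29.2 + 15.7 = 44.9

44.9


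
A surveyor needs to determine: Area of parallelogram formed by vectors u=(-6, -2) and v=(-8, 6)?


|u x v| = |(-6)*6 - (-2)*(-8)|
= |(-36) - 16| = 52

52


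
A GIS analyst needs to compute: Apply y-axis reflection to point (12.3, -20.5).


Reflection over y-axis: (x,y) -> (-x,y)
(12.3, -20.5) -> (-12.3, -20.5)

(-12.3, -20.5)


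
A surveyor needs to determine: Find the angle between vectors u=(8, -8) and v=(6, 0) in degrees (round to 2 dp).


u.v = 48, |u| = sqrt(128) = 11.3137, |v| = sqrt(36) = 6
cos(theta) = u.v/(|u||v|) = 48/sqrt(4608) = 0.707107
theta = acos(0.707107) = 45 degrees

45 degrees


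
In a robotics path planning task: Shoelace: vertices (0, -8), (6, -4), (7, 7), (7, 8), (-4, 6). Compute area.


Shoelace sum: (0*(-4) - 6*(-8)) + (6*7 - 7*(-4)) + (7*8 - 7*7) + (7*6 - (-4)*8) + ((-4)*(-8) - 0*6)
= 231
Area = |231|/2 = 115.5

115.5


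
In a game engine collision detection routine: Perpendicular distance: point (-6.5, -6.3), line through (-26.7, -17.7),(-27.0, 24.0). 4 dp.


|cross product| = 845.76
|line direction| = sqrt(1738.98) = 41.7011
Distance = 845.76/sqrt(1738.98) = 20.2815

20.2815


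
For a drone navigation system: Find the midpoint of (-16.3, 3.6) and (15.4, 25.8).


M = (((-16.3)+15.4)/2, (3.6+25.8)/2)
= (-0.45, 14.7)

(-0.45, 14.7)


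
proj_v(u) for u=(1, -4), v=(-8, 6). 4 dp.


u.v = -32, |v| = sqrt(100) = 10
Scalar projection = u.v / |v| = -32 / sqrt(100) = -3.2

-3.2


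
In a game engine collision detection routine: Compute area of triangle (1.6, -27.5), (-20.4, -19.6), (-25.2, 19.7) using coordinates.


Area = |x_A(y_B-y_C) + x_B(y_C-y_A) + x_C(y_A-y_B)|/2
= |(-62.88) + (-962.88) + 199.08|/2
= 826.68/2 = 413.34

413.34


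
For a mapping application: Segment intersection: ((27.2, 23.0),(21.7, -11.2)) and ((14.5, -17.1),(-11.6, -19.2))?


Cross products: d1=-1019.94, d2=-138.87, d3=-213.79, d4=-1094.86
d1*d2 < 0 and d3*d4 < 0? no

No, they don't intersect


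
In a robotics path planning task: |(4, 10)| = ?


|u| = sqrt(4^2 + 10^2) = sqrt(116) = 10.7703

10.7703


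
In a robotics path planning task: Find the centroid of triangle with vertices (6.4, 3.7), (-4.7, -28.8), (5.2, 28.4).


Centroid = ((x_A+x_B+x_C)/3, (y_A+y_B+y_C)/3)
= ((6.4+(-4.7)+5.2)/3, (3.7+(-28.8)+28.4)/3)
= (2.3, 1.1)

(2.3, 1.1)


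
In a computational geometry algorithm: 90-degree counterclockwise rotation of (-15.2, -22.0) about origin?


90° CCW: (x,y) -> (-y, x)
(-15.2,-22) -> (22, -15.2)

(22, -15.2)


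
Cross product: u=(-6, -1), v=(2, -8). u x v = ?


u x v = u_x*v_y - u_y*v_x = (-6)*(-8) - (-1)*2
= 48 - (-2) = 50

50


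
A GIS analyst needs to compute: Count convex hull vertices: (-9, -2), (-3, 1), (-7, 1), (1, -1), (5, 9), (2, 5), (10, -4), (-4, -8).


Convex hull vertices (CCW): (-9, -2), (-4, -8), (10, -4), (5, 9), (-7, 1)
Count = 5

5


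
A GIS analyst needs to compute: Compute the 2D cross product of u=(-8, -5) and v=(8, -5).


u x v = u_x*v_y - u_y*v_x = (-8)*(-5) - (-5)*8
= 40 - (-40) = 80

80


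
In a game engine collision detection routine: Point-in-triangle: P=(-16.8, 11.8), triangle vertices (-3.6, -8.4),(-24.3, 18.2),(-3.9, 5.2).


Cross products: AB x AP = -67.02, BC x BP = -33.06, CA x CP = -173.46
All same sign? yes

Yes, inside


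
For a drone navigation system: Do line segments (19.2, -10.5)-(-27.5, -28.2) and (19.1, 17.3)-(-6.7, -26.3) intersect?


Cross products: d1=721.6, d2=-857.86, d3=-1300.03, d4=279.43
d1*d2 < 0 and d3*d4 < 0? yes

Yes, they intersect


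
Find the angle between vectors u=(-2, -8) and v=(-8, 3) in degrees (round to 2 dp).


u.v = -8, |u| = sqrt(68) = 8.2462, |v| = sqrt(73) = 8.544
cos(theta) = u.v/(|u||v|) = -8/sqrt(4964) = -0.113547
theta = acos(-0.113547) = 96.52 degrees

96.52 degrees


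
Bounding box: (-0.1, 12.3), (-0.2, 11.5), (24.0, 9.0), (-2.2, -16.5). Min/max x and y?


x range: [-2.2, 24]
y range: [-16.5, 12.3]
Bounding box: (-2.2,-16.5) to (24,12.3)

(-2.2,-16.5) to (24,12.3)


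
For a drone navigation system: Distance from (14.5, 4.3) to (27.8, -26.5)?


dx=13.3, dy=-30.8
d^2 = 13.3^2 + (-30.8)^2 = 1125.53
d = sqrt(1125.53) = 33.5489

33.5489


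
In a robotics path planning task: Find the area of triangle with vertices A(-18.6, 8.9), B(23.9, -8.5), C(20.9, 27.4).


Area = |x_A(y_B-y_C) + x_B(y_C-y_A) + x_C(y_A-y_B)|/2
= |667.74 + 442.15 + 363.66|/2
= 1473.55/2 = 736.775

736.775


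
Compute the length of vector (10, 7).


|u| = sqrt(10^2 + 7^2) = sqrt(149) = 12.2066

12.2066


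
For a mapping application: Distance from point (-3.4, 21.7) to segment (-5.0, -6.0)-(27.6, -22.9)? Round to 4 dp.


Project P onto AB: t = 0 (clamped to [0,1])
Closest point on segment: (-5, -6)
Distance: 27.7462

27.7462


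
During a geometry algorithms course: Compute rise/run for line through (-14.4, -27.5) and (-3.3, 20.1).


slope = (y2-y1)/(x2-x1) = (20.1-(-27.5))/((-3.3)-(-14.4)) = 47.6/11.1 = 4.2883

4.2883


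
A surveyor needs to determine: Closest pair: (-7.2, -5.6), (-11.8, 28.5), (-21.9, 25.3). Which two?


d(P0,P1) = 34.4089, d(P0,P2) = 34.2184, d(P1,P2) = 10.5948
Closest: P1 and P2

Closest pair: (-11.8, 28.5) and (-21.9, 25.3), distance = 10.5948


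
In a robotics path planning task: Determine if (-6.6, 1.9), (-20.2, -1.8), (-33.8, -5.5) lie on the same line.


Cross product: ((-20.2)-(-6.6))*((-5.5)-1.9) - ((-1.8)-1.9)*((-33.8)-(-6.6))
= 0

Yes, collinear


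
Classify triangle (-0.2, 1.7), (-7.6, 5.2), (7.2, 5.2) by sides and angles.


Side lengths squared: AB^2=67.01, BC^2=219.04, CA^2=67.01
Sorted: [67.01, 67.01, 219.04]
By sides: Isosceles, By angles: Obtuse

Isosceles, Obtuse


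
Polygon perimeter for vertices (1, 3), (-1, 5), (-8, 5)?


Sides: (1, 3)->(-1, 5): sqrt(8) = 2.828427, (-1, 5)->(-8, 5): sqrt(49) = 7, (-8, 5)->(1, 3): sqrt(85) = 9.219544
Sum = 19.047971
Perimeter = 19.048

19.048


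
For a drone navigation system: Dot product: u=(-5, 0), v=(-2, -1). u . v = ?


u . v = u_x*v_x + u_y*v_y = (-5)*(-2) + 0*(-1)
= 10 + 0 = 10

10


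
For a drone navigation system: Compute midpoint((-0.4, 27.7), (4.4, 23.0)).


M = (((-0.4)+4.4)/2, (27.7+23)/2)
= (2, 25.35)

(2, 25.35)


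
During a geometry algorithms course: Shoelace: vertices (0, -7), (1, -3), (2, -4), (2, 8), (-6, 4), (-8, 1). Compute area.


Shoelace sum: (0*(-3) - 1*(-7)) + (1*(-4) - 2*(-3)) + (2*8 - 2*(-4)) + (2*4 - (-6)*8) + ((-6)*1 - (-8)*4) + ((-8)*(-7) - 0*1)
= 171
Area = |171|/2 = 85.5

85.5


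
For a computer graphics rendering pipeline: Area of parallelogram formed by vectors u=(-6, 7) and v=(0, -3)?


|u x v| = |(-6)*(-3) - 7*0|
= |18 - 0| = 18

18


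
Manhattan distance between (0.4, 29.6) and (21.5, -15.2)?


|0.4-21.5| + |29.6-(-15.2)| = 21.1 + 44.8 = 65.9

65.9


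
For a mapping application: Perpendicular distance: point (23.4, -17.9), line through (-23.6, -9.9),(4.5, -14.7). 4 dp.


|cross product| = 0.8
|line direction| = sqrt(812.65) = 28.507
Distance = 0.8/sqrt(812.65) = 0.0281

0.0281


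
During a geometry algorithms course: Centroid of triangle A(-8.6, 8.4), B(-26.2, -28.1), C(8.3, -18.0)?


Centroid = ((x_A+x_B+x_C)/3, (y_A+y_B+y_C)/3)
= (((-8.6)+(-26.2)+8.3)/3, (8.4+(-28.1)+(-18))/3)
= (-8.8333, -12.5667)

(-8.8333, -12.5667)


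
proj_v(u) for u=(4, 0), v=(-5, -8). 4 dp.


u.v = -20, |v| = sqrt(89) = 9.434
Scalar projection = u.v / |v| = -20 / sqrt(89) = -2.12

-2.12


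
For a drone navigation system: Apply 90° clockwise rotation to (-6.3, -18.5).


90° CW: (x,y) -> (y, -x)
(-6.3,-18.5) -> (-18.5, 6.3)

(-18.5, 6.3)


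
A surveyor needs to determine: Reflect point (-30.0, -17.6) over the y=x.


Reflection over y=x: (x,y) -> (y,x)
(-30, -17.6) -> (-17.6, -30)

(-17.6, -30)


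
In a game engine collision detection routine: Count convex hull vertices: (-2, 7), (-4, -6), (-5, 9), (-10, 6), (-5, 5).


Convex hull vertices (CCW): (-10, 6), (-4, -6), (-2, 7), (-5, 9)
Count = 4

4


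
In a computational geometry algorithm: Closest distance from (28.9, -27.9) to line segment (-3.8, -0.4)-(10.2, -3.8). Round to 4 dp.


Project P onto AB: t = 1 (clamped to [0,1])
Closest point on segment: (10.2, -3.8)
Distance: 30.5041

30.5041


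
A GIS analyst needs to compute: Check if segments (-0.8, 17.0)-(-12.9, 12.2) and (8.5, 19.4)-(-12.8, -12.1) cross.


Cross products: d1=-241.83, d2=-520.74, d3=15.6, d4=294.51
d1*d2 < 0 and d3*d4 < 0? no

No, they don't intersect


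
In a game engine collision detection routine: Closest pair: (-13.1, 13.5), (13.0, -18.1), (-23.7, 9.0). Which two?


d(P0,P1) = 40.985, d(P0,P2) = 11.5156, d(P1,P2) = 45.6213
Closest: P0 and P2

Closest pair: (-13.1, 13.5) and (-23.7, 9.0), distance = 11.5156


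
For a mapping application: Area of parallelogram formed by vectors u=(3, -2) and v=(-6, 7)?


|u x v| = |3*7 - (-2)*(-6)|
= |21 - 12| = 9

9


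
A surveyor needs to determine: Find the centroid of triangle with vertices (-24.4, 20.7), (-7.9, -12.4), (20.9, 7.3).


Centroid = ((x_A+x_B+x_C)/3, (y_A+y_B+y_C)/3)
= (((-24.4)+(-7.9)+20.9)/3, (20.7+(-12.4)+7.3)/3)
= (-3.8, 5.2)

(-3.8, 5.2)


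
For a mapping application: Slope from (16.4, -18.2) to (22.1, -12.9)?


slope = (y2-y1)/(x2-x1) = ((-12.9)-(-18.2))/(22.1-16.4) = 5.3/5.7 = 0.9298

0.9298


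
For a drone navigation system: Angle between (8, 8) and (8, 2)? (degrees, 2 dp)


u.v = 80, |u| = sqrt(128) = 11.3137, |v| = sqrt(68) = 8.2462
cos(theta) = u.v/(|u||v|) = 80/sqrt(8704) = 0.857493
theta = acos(0.857493) = 30.96 degrees

30.96 degrees


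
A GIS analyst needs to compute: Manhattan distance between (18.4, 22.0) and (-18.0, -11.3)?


|18.4-(-18)| + |22-(-11.3)| = 36.4 + 33.3 = 69.7

69.7


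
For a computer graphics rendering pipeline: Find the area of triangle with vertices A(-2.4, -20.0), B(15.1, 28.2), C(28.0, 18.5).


Area = |x_A(y_B-y_C) + x_B(y_C-y_A) + x_C(y_A-y_B)|/2
= |(-23.28) + 581.35 + (-1349.6)|/2
= 791.53/2 = 395.765

395.765


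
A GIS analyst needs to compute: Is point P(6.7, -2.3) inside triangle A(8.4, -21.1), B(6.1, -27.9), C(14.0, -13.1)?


Cross products: AB x AP = -54.8, BC x BP = 193.36, CA x CP = -118.88
All same sign? no

No, outside


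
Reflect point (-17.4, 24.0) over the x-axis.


Reflection over x-axis: (x,y) -> (x,-y)
(-17.4, 24) -> (-17.4, -24)

(-17.4, -24)


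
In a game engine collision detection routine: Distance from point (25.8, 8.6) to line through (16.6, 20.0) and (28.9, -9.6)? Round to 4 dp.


|cross product| = 132.1
|line direction| = sqrt(1027.45) = 32.0539
Distance = 132.1/sqrt(1027.45) = 4.1212

4.1212


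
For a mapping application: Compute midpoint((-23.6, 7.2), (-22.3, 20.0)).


M = (((-23.6)+(-22.3))/2, (7.2+20)/2)
= (-22.95, 13.6)

(-22.95, 13.6)


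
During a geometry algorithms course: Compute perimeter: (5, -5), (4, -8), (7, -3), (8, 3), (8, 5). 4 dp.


Sides: (5, -5)->(4, -8): sqrt(10) = 3.162278, (4, -8)->(7, -3): sqrt(34) = 5.830952, (7, -3)->(8, 3): sqrt(37) = 6.082763, (8, 3)->(8, 5): sqrt(4) = 2, (8, 5)->(5, -5): sqrt(109) = 10.440307
Sum = 27.5163
Perimeter = 27.5163

27.5163


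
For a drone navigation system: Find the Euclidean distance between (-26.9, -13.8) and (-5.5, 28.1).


dx=21.4, dy=41.9
d^2 = 21.4^2 + 41.9^2 = 2213.57
d = sqrt(2213.57) = 47.0486

47.0486


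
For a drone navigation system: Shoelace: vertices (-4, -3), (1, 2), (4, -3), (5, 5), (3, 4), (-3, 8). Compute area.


Shoelace sum: ((-4)*2 - 1*(-3)) + (1*(-3) - 4*2) + (4*5 - 5*(-3)) + (5*4 - 3*5) + (3*8 - (-3)*4) + ((-3)*(-3) - (-4)*8)
= 101
Area = |101|/2 = 50.5

50.5


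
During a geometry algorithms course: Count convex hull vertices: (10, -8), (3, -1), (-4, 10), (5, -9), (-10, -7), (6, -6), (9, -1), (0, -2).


Convex hull vertices (CCW): (-10, -7), (5, -9), (10, -8), (9, -1), (-4, 10)
Count = 5

5


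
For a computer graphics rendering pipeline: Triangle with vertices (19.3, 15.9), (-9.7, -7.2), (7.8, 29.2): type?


Side lengths squared: AB^2=1374.61, BC^2=1631.21, CA^2=309.14
Sorted: [309.14, 1374.61, 1631.21]
By sides: Scalene, By angles: Acute

Scalene, Acute


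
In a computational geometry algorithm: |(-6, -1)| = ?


|u| = sqrt((-6)^2 + (-1)^2) = sqrt(37) = 6.0828

6.0828


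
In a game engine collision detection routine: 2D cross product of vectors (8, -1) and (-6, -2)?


u x v = u_x*v_y - u_y*v_x = 8*(-2) - (-1)*(-6)
= (-16) - 6 = -22

-22


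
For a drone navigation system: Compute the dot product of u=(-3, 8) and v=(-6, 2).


u . v = u_x*v_x + u_y*v_y = (-3)*(-6) + 8*2
= 18 + 16 = 34

34


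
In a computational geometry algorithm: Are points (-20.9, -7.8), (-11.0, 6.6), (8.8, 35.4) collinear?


Cross product: ((-11)-(-20.9))*(35.4-(-7.8)) - (6.6-(-7.8))*(8.8-(-20.9))
= 0

Yes, collinear


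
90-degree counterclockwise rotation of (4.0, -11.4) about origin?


90° CCW: (x,y) -> (-y, x)
(4,-11.4) -> (11.4, 4)

(11.4, 4)


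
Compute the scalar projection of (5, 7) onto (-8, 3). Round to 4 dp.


u.v = -19, |v| = sqrt(73) = 8.544
Scalar projection = u.v / |v| = -19 / sqrt(73) = -2.2238

-2.2238


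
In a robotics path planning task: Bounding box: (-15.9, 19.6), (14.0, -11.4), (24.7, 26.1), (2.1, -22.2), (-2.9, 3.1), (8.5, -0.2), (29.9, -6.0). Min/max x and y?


x range: [-15.9, 29.9]
y range: [-22.2, 26.1]
Bounding box: (-15.9,-22.2) to (29.9,26.1)

(-15.9,-22.2) to (29.9,26.1)


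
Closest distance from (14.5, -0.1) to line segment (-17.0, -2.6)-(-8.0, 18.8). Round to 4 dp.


Project P onto AB: t = 0.6253 (clamped to [0,1])
Closest point on segment: (-11.3725, 10.781)
Distance: 28.0674

28.0674


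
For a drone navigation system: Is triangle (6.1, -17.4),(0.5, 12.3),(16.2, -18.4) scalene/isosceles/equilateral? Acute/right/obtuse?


Side lengths squared: AB^2=913.45, BC^2=1188.98, CA^2=103.01
Sorted: [103.01, 913.45, 1188.98]
By sides: Scalene, By angles: Obtuse

Scalene, Obtuse


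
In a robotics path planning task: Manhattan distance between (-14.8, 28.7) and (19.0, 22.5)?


|(-14.8)-19| + |28.7-22.5| = 33.8 + 6.2 = 40

40


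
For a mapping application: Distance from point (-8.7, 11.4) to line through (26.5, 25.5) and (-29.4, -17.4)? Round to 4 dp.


|cross product| = 721.89
|line direction| = sqrt(4965.22) = 70.4643
Distance = 721.89/sqrt(4965.22) = 10.2448

10.2448


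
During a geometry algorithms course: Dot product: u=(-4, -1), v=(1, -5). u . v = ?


u . v = u_x*v_x + u_y*v_y = (-4)*1 + (-1)*(-5)
= (-4) + 5 = 1

1


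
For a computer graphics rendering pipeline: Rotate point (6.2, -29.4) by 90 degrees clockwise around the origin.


90° CW: (x,y) -> (y, -x)
(6.2,-29.4) -> (-29.4, -6.2)

(-29.4, -6.2)


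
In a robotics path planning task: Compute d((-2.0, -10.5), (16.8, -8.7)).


dx=18.8, dy=1.8
d^2 = 18.8^2 + 1.8^2 = 356.68
d = sqrt(356.68) = 18.886

18.886


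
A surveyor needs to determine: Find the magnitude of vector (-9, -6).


|u| = sqrt((-9)^2 + (-6)^2) = sqrt(117) = 10.8167

10.8167


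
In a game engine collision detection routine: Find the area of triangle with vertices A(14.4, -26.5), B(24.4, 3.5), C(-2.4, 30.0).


Area = |x_A(y_B-y_C) + x_B(y_C-y_A) + x_C(y_A-y_B)|/2
= |(-381.6) + 1378.6 + 72|/2
= 1069/2 = 534.5

534.5


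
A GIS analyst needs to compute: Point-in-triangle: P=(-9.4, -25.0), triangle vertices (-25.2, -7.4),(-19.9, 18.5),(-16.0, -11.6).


Cross products: AB x AP = -502.5, BC x BP = 146.4, CA x CP = 95.56
All same sign? no

No, outside


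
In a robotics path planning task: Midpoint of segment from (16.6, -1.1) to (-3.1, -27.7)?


M = ((16.6+(-3.1))/2, ((-1.1)+(-27.7))/2)
= (6.75, -14.4)

(6.75, -14.4)


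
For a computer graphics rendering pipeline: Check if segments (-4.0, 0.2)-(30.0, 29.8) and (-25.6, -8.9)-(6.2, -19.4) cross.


Cross products: d1=516.18, d2=1814.46, d3=329.96, d4=-968.32
d1*d2 < 0 and d3*d4 < 0? no

No, they don't intersect


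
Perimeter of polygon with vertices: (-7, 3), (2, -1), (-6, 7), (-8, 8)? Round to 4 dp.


Sides: (-7, 3)->(2, -1): sqrt(97) = 9.848858, (2, -1)->(-6, 7): sqrt(128) = 11.313708, (-6, 7)->(-8, 8): sqrt(5) = 2.236068, (-8, 8)->(-7, 3): sqrt(26) = 5.09902
Sum = 28.497654
Perimeter = 28.4977

28.4977


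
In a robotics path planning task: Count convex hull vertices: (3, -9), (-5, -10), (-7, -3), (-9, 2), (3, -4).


Convex hull vertices (CCW): (-9, 2), (-5, -10), (3, -9), (3, -4)
Count = 4

4


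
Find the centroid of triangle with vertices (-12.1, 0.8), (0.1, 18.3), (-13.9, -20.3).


Centroid = ((x_A+x_B+x_C)/3, (y_A+y_B+y_C)/3)
= (((-12.1)+0.1+(-13.9))/3, (0.8+18.3+(-20.3))/3)
= (-8.6333, -0.4)

(-8.6333, -0.4)


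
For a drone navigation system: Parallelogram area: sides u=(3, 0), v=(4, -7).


|u x v| = |3*(-7) - 0*4|
= |(-21) - 0| = 21

21


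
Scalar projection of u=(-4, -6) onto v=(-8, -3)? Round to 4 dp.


u.v = 50, |v| = sqrt(73) = 8.544
Scalar projection = u.v / |v| = 50 / sqrt(73) = 5.8521

5.8521


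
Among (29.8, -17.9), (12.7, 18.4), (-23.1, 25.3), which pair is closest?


d(P0,P1) = 40.1261, d(P0,P2) = 68.2982, d(P1,P2) = 36.4589
Closest: P1 and P2

Closest pair: (12.7, 18.4) and (-23.1, 25.3), distance = 36.4589


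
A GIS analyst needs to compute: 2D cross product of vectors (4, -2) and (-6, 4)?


u x v = u_x*v_y - u_y*v_x = 4*4 - (-2)*(-6)
= 16 - 12 = 4

4


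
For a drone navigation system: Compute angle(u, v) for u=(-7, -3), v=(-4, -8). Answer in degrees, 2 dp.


u.v = 52, |u| = sqrt(58) = 7.6158, |v| = sqrt(80) = 8.9443
cos(theta) = u.v/(|u||v|) = 52/sqrt(4640) = 0.763386
theta = acos(0.763386) = 40.24 degrees

40.24 degrees


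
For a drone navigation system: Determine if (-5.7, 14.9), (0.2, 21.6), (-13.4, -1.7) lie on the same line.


Cross product: (0.2-(-5.7))*((-1.7)-14.9) - (21.6-14.9)*((-13.4)-(-5.7))
= -46.35

No, not collinear
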